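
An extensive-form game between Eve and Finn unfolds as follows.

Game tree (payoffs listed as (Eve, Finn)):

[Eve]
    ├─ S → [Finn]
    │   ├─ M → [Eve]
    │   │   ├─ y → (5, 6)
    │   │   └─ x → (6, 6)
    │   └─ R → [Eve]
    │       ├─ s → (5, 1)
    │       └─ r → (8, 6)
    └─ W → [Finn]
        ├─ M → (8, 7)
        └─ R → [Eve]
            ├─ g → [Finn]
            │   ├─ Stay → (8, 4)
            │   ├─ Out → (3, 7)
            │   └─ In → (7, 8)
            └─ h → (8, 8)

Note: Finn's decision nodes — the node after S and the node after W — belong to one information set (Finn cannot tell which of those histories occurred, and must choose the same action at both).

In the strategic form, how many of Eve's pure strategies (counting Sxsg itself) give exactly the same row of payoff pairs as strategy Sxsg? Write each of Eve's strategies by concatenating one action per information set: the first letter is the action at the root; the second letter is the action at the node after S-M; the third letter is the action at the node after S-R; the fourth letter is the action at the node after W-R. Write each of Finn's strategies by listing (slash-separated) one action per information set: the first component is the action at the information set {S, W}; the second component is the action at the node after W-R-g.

2

Row for Sxsg (columns M/Stay, M/Out, M/In, R/Stay, R/Out, R/In): (6,6) (6,6) (6,6) (5,1) (5,1) (5,1).
Under Sxsg, Eve's choice at the node after W-R can never be reached regardless of what Finn does, so varying those choices leaves every outcome unchanged.
Holding the reachable choices fixed and varying the unreachable one freely already gives 2 equivalent strategies.
No other strategy reproduces this row, so those 2 are the full class: Sxsg, Sxsh.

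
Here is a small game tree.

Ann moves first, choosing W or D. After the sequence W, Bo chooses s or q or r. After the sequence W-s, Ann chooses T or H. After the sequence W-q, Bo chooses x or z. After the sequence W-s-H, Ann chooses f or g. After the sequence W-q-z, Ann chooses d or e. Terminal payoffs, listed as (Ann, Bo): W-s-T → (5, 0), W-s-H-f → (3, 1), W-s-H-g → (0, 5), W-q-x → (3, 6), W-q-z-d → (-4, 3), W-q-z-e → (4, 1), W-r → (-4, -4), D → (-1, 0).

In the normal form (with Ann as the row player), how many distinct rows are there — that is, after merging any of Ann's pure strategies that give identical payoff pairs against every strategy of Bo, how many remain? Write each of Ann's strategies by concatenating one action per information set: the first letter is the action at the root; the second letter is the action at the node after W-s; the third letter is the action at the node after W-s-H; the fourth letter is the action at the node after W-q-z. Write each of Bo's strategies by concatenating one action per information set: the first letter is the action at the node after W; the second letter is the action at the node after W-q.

Ann has 16 pure strategies: WTfd, WTfe, WTgd, WTge, WHfd, WHfe, WHgd, WHge, DTfd, DTfe, DTgd, DTge, DHfd, DHfe, DHgd, DHge. Columns: sx, sz, qx, qz, rx, rz.
{WTfd, WTgd} → row (5,0) (5,0) (3,6) (-4,3) (-4,-4) (-4,-4)
{WTfe, WTge} → row (5,0) (5,0) (3,6) (4,1) (-4,-4) (-4,-4)
{WHfd} → row (3,1) (3,1) (3,6) (-4,3) (-4,-4) (-4,-4)
{WHfe} → row (3,1) (3,1) (3,6) (4,1) (-4,-4) (-4,-4)
{WHgd} → row (0,5) (0,5) (3,6) (-4,3) (-4,-4) (-4,-4)
{WHge} → row (0,5) (0,5) (3,6) (4,1) (-4,-4) (-4,-4)
{DTfd, DTfe, DTgd, DTge, DHfd, DHfe, DHgd, DHge} → row (-1,0) (-1,0) (-1,0) (-1,0) (-1,0) (-1,0)
That's 7 distinct rows out of 16 strategies.

7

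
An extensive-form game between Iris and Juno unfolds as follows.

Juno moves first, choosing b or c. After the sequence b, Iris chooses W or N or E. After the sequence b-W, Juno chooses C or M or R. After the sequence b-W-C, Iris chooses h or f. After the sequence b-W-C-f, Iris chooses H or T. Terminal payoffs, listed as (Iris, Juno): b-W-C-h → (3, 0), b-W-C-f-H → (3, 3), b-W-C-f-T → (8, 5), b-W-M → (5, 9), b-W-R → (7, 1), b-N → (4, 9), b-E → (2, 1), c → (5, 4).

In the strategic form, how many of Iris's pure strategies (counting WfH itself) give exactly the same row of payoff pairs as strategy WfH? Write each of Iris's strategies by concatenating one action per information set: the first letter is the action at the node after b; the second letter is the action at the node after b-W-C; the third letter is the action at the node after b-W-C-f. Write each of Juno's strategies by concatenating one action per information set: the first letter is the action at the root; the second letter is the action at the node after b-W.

Row for WfH (columns bC, bM, bR, cC, cM, cR): (3,3) (5,9) (7,1) (5,4) (5,4) (5,4).
Every one of Iris's information sets is on the play path for some reply by Juno when Iris follows WfH.
Changing the action at any of them therefore changes at least one column, so only WfH itself gives this row.

1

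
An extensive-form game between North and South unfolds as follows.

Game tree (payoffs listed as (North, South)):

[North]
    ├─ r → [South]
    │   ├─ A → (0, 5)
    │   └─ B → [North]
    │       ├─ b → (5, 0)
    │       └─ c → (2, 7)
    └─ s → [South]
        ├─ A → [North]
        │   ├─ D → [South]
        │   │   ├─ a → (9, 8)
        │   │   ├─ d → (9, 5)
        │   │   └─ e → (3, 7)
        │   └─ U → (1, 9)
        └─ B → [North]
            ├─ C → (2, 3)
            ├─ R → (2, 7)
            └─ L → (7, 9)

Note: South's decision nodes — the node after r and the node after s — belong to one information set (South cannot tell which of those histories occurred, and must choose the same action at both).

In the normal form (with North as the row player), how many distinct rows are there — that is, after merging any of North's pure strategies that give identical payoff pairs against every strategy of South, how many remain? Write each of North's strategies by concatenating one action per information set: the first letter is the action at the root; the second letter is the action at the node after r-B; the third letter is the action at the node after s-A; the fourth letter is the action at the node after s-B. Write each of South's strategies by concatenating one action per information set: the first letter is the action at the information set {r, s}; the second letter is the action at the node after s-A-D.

North has 24 pure strategies: rbDC, rbDR, rbDL, rbUC, rbUR, rbUL, rcDC, rcDR, rcDL, rcUC, rcUR, rcUL, sbDC, sbDR, sbDL, sbUC, sbUR, sbUL, scDC, scDR, scDL, scUC, scUR, scUL. Columns: Aa, Ad, Ae, Ba, Bd, Be.
{rbDC, rbDR, rbDL, rbUC, rbUR, rbUL} → row (0,5) (0,5) (0,5) (5,0) (5,0) (5,0)
{rcDC, rcDR, rcDL, rcUC, rcUR, rcUL} → row (0,5) (0,5) (0,5) (2,7) (2,7) (2,7)
{sbDC, scDC} → row (9,8) (9,5) (3,7) (2,3) (2,3) (2,3)
{sbDR, scDR} → row (9,8) (9,5) (3,7) (2,7) (2,7) (2,7)
{sbDL, scDL} → row (9,8) (9,5) (3,7) (7,9) (7,9) (7,9)
{sbUC, scUC} → row (1,9) (1,9) (1,9) (2,3) (2,3) (2,3)
{sbUR, scUR} → row (1,9) (1,9) (1,9) (2,7) (2,7) (2,7)
{sbUL, scUL} → row (1,9) (1,9) (1,9) (7,9) (7,9) (7,9)
That's 8 distinct rows out of 24 strategies.

8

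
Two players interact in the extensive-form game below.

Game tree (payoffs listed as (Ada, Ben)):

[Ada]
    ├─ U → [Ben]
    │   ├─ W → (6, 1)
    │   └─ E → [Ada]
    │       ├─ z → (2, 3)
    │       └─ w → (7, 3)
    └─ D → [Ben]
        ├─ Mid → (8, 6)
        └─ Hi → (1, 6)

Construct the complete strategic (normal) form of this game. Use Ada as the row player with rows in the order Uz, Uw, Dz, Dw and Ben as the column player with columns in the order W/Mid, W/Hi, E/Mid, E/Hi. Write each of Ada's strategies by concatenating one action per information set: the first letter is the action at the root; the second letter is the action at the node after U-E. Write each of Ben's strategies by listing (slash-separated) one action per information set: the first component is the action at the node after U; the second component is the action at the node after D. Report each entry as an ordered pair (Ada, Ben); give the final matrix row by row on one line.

Uz: (6,1) (6,1) (2,3) (2,3) | Uw: (6,1) (6,1) (7,3) (7,3) | Dz: (8,6) (1,6) (8,6) (1,6) | Dw: (8,6) (1,6) (8,6) (1,6)

Row Uz: W/Mid→(6,1), W/Hi→(6,1), E/Mid→(2,3), E/Hi→(2,3)
Row Uw: W/Mid→(6,1), W/Hi→(6,1), E/Mid→(7,3), E/Hi→(7,3)
Row Dz: W/Mid→(8,6), W/Hi→(1,6), E/Mid→(8,6), E/Hi→(1,6)
Row Dw: W/Mid→(8,6), W/Hi→(1,6), E/Mid→(8,6), E/Hi→(1,6)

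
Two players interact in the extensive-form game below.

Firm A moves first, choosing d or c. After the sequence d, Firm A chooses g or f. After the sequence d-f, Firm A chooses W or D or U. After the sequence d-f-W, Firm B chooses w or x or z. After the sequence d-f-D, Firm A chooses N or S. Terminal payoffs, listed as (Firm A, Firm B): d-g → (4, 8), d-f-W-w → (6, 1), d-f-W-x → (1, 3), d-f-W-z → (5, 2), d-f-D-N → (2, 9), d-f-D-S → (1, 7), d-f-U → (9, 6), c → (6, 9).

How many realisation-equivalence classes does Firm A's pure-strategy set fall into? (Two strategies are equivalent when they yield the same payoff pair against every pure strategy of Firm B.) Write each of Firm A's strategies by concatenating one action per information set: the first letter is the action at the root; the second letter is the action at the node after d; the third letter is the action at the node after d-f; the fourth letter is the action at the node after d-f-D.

Firm A has 24 pure strategies: dgWN, dgWS, dgDN, dgDS, dgUN, dgUS, dfWN, dfWS, dfDN, dfDS, dfUN, dfUS, cgWN, cgWS, cgDN, cgDS, cgUN, cgUS, cfWN, cfWS, cfDN, cfDS, cfUN, cfUS. Columns: w, x, z.
{dgWN, dgWS, dgDN, dgDS, dgUN, dgUS} → row (4,8) (4,8) (4,8)
{dfWN, dfWS} → row (6,1) (1,3) (5,2)
{dfDN} → row (2,9) (2,9) (2,9)
{dfDS} → row (1,7) (1,7) (1,7)
{dfUN, dfUS} → row (9,6) (9,6) (9,6)
{cgWN, cgWS, cgDN, cgDS, cgUN, cgUS, cfWN, cfWS, cfDN, cfDS, cfUN, cfUS} → row (6,9) (6,9) (6,9)
That's 6 distinct rows out of 24 strategies.

6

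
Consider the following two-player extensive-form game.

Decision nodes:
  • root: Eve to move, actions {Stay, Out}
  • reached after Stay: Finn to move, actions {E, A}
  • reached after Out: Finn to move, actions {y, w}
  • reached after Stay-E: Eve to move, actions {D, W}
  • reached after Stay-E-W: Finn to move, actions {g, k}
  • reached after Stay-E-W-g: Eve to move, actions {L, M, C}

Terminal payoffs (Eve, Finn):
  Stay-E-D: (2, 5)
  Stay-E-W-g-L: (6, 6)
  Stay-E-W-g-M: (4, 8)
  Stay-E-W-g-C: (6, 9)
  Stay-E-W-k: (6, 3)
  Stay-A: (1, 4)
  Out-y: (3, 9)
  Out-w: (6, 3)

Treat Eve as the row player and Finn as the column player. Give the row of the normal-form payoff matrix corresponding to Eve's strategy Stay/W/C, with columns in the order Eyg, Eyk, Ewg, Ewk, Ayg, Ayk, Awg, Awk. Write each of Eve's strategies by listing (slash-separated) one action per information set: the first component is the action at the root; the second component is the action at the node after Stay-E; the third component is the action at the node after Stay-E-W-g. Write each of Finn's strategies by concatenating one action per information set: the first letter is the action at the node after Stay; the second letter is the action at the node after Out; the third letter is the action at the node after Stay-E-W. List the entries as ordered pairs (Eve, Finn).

vs Eyg: Eve plays Stay → Finn plays E at [Stay] → Eve plays W at [Stay-E] → Finn plays g at [Stay-E-W] → Eve plays C at [Stay-E-W-g] → (6, 9)
vs Eyk: Eve plays Stay → Finn plays E at [Stay] → Eve plays W at [Stay-E] → Finn plays k at [Stay-E-W] → (6, 3)
vs Ewg: Eve plays Stay → Finn plays E at [Stay] → Eve plays W at [Stay-E] → Finn plays g at [Stay-E-W] → Eve plays C at [Stay-E-W-g] → (6, 9)
vs Ewk: Eve plays Stay → Finn plays E at [Stay] → Eve plays W at [Stay-E] → Finn plays k at [Stay-E-W] → (6, 3)
vs Ayg: Eve plays Stay → Finn plays A at [Stay] → (1, 4)
vs Ayk: Eve plays Stay → Finn plays A at [Stay] → (1, 4)
vs Awg: Eve plays Stay → Finn plays A at [Stay] → (1, 4)
vs Awk: Eve plays Stay → Finn plays A at [Stay] → (1, 4)

(6,9) (6,3) (6,9) (6,3) (1,4) (1,4) (1,4) (1,4)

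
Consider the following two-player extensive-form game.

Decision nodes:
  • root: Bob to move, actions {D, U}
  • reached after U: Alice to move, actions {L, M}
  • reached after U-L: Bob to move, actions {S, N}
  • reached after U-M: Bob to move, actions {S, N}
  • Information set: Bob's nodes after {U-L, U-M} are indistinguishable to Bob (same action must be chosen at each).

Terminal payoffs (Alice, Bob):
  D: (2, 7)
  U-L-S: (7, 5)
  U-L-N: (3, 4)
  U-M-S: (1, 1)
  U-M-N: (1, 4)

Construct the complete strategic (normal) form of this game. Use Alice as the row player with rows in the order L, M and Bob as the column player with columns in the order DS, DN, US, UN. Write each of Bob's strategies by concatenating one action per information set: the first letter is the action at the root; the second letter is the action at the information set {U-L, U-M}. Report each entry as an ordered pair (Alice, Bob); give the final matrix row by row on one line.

L: (2,7) (2,7) (7,5) (3,4) | M: (2,7) (2,7) (1,1) (1,4)

Row L: DS→(2,7), DN→(2,7), US→(7,5), UN→(3,4)
Row M: DS→(2,7), DN→(2,7), US→(1,1), UN→(1,4)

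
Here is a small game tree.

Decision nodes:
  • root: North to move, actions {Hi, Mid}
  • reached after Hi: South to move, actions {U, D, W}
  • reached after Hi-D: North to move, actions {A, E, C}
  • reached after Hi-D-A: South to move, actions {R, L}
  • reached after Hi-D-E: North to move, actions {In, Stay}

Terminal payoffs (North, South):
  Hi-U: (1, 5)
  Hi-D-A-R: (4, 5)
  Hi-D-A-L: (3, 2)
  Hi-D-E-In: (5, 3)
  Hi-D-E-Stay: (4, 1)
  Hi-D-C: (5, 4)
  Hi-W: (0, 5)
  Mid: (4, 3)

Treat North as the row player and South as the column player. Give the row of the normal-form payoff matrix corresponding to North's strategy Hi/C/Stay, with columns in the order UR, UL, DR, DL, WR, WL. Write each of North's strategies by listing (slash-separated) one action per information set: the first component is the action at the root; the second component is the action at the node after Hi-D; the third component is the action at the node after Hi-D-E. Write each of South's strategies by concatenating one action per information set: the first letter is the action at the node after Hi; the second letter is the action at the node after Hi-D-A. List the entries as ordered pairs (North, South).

vs UR: North plays Hi → South plays U at [Hi] → (1, 5)
vs UL: North plays Hi → South plays U at [Hi] → (1, 5)
vs DR: North plays Hi → South plays D at [Hi] → North plays C at [Hi-D] → (5, 4)
vs DL: North plays Hi → South plays D at [Hi] → North plays C at [Hi-D] → (5, 4)
vs WR: North plays Hi → South plays W at [Hi] → (0, 5)
vs WL: North plays Hi → South plays W at [Hi] → (0, 5)

(1,5) (1,5) (5,4) (5,4) (0,5) (0,5)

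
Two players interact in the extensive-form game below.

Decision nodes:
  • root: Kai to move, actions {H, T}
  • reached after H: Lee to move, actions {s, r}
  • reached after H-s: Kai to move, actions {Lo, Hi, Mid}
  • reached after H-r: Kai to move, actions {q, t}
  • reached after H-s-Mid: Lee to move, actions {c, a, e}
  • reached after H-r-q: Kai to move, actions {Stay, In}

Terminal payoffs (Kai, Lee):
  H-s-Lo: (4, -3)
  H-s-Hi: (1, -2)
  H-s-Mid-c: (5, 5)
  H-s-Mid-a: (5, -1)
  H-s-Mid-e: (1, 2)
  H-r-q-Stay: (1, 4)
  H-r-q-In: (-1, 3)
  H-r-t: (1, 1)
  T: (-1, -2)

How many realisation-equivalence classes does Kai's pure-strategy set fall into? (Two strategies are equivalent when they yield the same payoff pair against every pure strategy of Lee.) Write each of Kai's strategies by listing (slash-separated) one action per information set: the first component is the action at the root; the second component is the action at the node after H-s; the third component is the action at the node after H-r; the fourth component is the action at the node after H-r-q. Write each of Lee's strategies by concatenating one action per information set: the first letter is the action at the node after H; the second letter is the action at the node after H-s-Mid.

10

Kai has 24 pure strategies: H/Lo/q/Stay, H/Lo/q/In, H/Lo/t/Stay, H/Lo/t/In, H/Hi/q/Stay, H/Hi/q/In, H/Hi/t/Stay, H/Hi/t/In, H/Mid/q/Stay, H/Mid/q/In, H/Mid/t/Stay, H/Mid/t/In, T/Lo/q/Stay, T/Lo/q/In, T/Lo/t/Stay, T/Lo/t/In, T/Hi/q/Stay, T/Hi/q/In, T/Hi/t/Stay, T/Hi/t/In, T/Mid/q/Stay, T/Mid/q/In, T/Mid/t/Stay, T/Mid/t/In. Columns: sc, sa, se, rc, ra, re.
{H/Lo/q/Stay} → row (4,-3) (4,-3) (4,-3) (1,4) (1,4) (1,4)
{H/Lo/q/In} → row (4,-3) (4,-3) (4,-3) (-1,3) (-1,3) (-1,3)
{H/Lo/t/Stay, H/Lo/t/In} → row (4,-3) (4,-3) (4,-3) (1,1) (1,1) (1,1)
{H/Hi/q/Stay} → row (1,-2) (1,-2) (1,-2) (1,4) (1,4) (1,4)
{H/Hi/q/In} → row (1,-2) (1,-2) (1,-2) (-1,3) (-1,3) (-1,3)
{H/Hi/t/Stay, H/Hi/t/In} → row (1,-2) (1,-2) (1,-2) (1,1) (1,1) (1,1)
{H/Mid/q/Stay} → row (5,5) (5,-1) (1,2) (1,4) (1,4) (1,4)
{H/Mid/q/In} → row (5,5) (5,-1) (1,2) (-1,3) (-1,3) (-1,3)
{H/Mid/t/Stay, H/Mid/t/In} → row (5,5) (5,-1) (1,2) (1,1) (1,1) (1,1)
{T/Lo/q/Stay, T/Lo/q/In, T/Lo/t/Stay, T/Lo/t/In, T/Hi/q/Stay, T/Hi/q/In, T/Hi/t/Stay, T/Hi/t/In, T/Mid/q/Stay, T/Mid/q/In, T/Mid/t/Stay, T/Mid/t/In} → row (-1,-2) (-1,-2) (-1,-2) (-1,-2) (-1,-2) (-1,-2)
That's 10 distinct rows out of 24 strategies.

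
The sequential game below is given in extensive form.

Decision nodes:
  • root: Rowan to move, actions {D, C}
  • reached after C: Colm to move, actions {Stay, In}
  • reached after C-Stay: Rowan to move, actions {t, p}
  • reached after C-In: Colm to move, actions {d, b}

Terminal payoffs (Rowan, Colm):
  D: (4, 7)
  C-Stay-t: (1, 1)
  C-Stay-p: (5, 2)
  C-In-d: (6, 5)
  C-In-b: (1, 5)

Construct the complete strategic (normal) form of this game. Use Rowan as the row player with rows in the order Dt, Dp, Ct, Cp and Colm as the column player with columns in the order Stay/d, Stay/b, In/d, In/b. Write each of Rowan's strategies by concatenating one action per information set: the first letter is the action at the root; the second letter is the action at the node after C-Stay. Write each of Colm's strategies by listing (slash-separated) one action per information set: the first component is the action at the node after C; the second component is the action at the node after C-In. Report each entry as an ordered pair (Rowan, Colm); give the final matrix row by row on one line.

Dt: (4,7) (4,7) (4,7) (4,7) | Dp: (4,7) (4,7) (4,7) (4,7) | Ct: (1,1) (1,1) (6,5) (1,5) | Cp: (5,2) (5,2) (6,5) (1,5)

Row Dt: Stay/d→(4,7), Stay/b→(4,7), In/d→(4,7), In/b→(4,7)
Row Dp: Stay/d→(4,7), Stay/b→(4,7), In/d→(4,7), In/b→(4,7)
Row Ct: Stay/d→(1,1), Stay/b→(1,1), In/d→(6,5), In/b→(1,5)
Row Cp: Stay/d→(5,2), Stay/b→(5,2), In/d→(6,5), In/b→(1,5)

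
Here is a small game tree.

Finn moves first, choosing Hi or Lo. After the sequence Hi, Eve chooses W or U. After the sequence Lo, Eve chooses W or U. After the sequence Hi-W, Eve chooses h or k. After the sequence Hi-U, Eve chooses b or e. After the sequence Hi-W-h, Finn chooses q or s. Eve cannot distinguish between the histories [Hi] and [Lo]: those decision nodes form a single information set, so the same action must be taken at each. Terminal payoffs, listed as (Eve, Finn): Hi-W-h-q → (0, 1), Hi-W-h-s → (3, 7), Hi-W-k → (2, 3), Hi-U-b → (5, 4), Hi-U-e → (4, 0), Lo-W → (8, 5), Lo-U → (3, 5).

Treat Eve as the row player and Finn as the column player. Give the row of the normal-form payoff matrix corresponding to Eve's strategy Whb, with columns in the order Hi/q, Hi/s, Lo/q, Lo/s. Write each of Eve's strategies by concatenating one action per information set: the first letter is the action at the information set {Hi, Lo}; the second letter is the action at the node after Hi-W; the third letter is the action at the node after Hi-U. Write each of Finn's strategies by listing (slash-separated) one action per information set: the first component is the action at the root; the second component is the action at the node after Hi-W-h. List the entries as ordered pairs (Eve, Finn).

vs Hi/q: Finn plays Hi → Eve plays W at [Hi] → Eve plays h at [Hi-W] → Finn plays q at [Hi-W-h] → (0, 1)
vs Hi/s: Finn plays Hi → Eve plays W at [Hi] → Eve plays h at [Hi-W] → Finn plays s at [Hi-W-h] → (3, 7)
vs Lo/q: Finn plays Lo → Eve plays W at [Lo] → (8, 5)
vs Lo/s: Finn plays Lo → Eve plays W at [Lo] → (8, 5)

(0,1) (3,7) (8,5) (8,5)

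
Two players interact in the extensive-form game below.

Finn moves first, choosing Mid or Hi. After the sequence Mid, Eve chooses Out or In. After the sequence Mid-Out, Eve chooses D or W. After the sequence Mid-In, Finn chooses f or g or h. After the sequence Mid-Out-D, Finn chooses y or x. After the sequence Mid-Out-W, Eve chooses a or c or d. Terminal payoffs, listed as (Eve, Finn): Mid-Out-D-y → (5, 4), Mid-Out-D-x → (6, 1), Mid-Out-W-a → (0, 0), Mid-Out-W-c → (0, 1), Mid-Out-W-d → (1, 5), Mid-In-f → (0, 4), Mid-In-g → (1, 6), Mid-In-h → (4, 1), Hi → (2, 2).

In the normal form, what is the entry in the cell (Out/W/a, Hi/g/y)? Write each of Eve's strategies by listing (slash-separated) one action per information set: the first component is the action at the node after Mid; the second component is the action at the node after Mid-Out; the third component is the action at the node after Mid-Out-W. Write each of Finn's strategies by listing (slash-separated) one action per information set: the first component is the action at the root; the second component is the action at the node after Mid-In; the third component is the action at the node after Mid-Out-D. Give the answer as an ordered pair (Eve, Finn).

(2, 2)

Trace the play path from the root:
  Finn plays Hi
→ terminal payoff (2, 2).
(Eve's choice at the node after Mid is never reached on this path, so it doesn't affect the outcome.)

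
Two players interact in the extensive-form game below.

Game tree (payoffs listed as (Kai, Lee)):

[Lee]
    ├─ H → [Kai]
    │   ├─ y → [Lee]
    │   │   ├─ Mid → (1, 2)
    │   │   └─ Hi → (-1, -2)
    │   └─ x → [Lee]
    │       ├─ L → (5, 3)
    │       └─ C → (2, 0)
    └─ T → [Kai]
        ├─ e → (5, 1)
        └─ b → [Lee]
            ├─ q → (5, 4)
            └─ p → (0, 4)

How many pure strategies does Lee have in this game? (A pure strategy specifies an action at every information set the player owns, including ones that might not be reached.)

16

Lee owns the root with actions {H, T} — two choices.
Lee owns the node after H-y with actions {Mid, Hi} — two choices.
Lee owns the node after H-x with actions {L, C} — two choices.
Lee owns the node after T-b with actions {q, p} — two choices.
A pure strategy fixes one action at each information set independently, so the count is the product 2 × 2 × 2 × 2 = 16.
(For reference, Kai has 4 pure strategies, giving a 16×4 normal-form matrix.)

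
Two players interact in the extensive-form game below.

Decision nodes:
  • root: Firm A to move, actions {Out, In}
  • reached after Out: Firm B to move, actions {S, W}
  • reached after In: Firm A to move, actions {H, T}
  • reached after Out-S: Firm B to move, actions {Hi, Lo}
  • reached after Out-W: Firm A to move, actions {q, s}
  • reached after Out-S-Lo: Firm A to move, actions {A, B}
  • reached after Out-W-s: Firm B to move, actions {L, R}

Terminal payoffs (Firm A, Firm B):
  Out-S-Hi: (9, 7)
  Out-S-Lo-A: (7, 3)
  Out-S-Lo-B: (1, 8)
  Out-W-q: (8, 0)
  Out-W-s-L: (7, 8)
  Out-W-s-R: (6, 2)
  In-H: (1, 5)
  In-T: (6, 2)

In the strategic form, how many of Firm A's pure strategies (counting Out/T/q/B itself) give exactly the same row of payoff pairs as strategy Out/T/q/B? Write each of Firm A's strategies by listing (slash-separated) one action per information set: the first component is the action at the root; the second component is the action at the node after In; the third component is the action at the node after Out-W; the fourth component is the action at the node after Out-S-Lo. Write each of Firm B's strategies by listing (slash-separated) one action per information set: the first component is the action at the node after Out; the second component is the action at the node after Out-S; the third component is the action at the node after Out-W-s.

Row for Out/T/q/B (columns S/Hi/L, S/Hi/R, S/Lo/L, S/Lo/R, W/Hi/L, W/Hi/R, W/Lo/L, W/Lo/R): (9,7) (9,7) (1,8) (1,8) (8,0) (8,0) (8,0) (8,0).
Under Out/T/q/B, Firm A's choice at the node after In can never be reached regardless of what Firm B does, so varying those choices leaves every outcome unchanged.
Holding the reachable choices fixed and varying the unreachable one freely already gives 2 equivalent strategies.
No other strategy reproduces this row, so those 2 are the full class: Out/H/q/B, Out/T/q/B.

2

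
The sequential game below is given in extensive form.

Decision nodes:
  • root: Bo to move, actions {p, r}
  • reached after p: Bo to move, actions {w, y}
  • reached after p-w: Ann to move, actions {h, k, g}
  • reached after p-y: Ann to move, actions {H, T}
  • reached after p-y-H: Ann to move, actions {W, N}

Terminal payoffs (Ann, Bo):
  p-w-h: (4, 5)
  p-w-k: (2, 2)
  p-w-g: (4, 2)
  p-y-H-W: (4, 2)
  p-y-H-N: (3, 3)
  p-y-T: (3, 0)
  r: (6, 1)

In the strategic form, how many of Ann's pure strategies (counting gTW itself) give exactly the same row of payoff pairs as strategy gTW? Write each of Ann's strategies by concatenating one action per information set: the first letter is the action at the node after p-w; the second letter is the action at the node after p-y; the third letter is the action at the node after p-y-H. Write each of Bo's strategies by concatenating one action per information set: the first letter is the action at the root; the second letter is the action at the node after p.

Row for gTW (columns pw, py, rw, ry): (4,2) (3,0) (6,1) (6,1).
Under gTW, Ann's choice at the node after p-y-H can never be reached regardless of what Bo does, so varying those choices leaves every outcome unchanged.
Holding the reachable choices fixed and varying the unreachable one freely already gives 2 equivalent strategies.
No other strategy reproduces this row, so those 2 are the full class: gTW, gTN.

2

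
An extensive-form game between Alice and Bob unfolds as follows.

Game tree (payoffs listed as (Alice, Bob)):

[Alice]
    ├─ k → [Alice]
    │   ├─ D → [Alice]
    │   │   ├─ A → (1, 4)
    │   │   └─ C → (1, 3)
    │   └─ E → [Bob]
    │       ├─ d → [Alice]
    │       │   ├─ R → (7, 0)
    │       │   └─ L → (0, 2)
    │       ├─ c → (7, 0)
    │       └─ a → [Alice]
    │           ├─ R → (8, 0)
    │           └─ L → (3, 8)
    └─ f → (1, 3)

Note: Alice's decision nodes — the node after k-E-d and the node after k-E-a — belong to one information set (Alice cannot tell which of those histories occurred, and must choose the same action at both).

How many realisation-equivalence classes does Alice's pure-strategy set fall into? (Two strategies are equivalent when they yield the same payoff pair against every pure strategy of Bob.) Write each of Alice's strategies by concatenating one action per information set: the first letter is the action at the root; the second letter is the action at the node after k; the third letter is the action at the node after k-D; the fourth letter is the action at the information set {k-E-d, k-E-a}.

Alice has 16 pure strategies: kDAR, kDAL, kDCR, kDCL, kEAR, kEAL, kECR, kECL, fDAR, fDAL, fDCR, fDCL, fEAR, fEAL, fECR, fECL. Columns: d, c, a.
{kDAR, kDAL} → row (1,4) (1,4) (1,4)
{kDCR, kDCL, fDAR, fDAL, fDCR, fDCL, fEAR, fEAL, fECR, fECL} → row (1,3) (1,3) (1,3)
{kEAR, kECR} → row (7,0) (7,0) (8,0)
{kEAL, kECL} → row (0,2) (7,0) (3,8)
That's 4 distinct rows out of 16 strategies.

4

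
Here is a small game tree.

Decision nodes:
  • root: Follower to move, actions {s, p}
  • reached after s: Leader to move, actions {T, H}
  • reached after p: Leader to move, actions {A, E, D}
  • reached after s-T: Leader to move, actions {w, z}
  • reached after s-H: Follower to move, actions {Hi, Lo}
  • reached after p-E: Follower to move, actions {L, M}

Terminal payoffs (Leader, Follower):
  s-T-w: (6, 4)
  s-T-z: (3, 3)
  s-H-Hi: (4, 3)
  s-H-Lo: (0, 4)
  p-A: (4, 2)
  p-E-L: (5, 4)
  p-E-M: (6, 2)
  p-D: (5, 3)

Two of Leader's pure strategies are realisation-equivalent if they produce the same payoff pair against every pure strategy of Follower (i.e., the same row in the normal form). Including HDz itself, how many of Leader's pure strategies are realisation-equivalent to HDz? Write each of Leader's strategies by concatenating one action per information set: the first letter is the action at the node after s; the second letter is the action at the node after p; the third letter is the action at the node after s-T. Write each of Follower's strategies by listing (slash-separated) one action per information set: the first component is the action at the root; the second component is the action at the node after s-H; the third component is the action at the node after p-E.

Row for HDz (columns s/Hi/L, s/Hi/M, s/Lo/L, s/Lo/M, p/Hi/L, p/Hi/M, p/Lo/L, p/Lo/M): (4,3) (4,3) (0,4) (0,4) (5,3) (5,3) (5,3) (5,3).
Under HDz, Leader's choice at the node after s-T can never be reached regardless of what Follower does, so varying those choices leaves every outcome unchanged.
Holding the reachable choices fixed and varying the unreachable one freely already gives 2 equivalent strategies.
No other strategy reproduces this row, so those 2 are the full class: HDw, HDz.

2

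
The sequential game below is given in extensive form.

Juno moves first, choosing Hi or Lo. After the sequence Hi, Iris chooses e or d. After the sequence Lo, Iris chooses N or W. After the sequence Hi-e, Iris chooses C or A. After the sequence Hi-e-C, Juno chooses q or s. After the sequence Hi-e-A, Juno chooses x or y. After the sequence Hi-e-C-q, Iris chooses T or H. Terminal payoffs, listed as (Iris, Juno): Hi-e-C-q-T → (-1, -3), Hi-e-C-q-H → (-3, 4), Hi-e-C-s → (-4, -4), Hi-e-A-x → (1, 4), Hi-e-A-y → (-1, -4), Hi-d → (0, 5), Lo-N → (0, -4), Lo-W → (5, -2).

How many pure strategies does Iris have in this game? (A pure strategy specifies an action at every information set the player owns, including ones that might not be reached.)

16

Iris owns the node after Hi with actions {e, d} — two choices.
Iris owns the node after Lo with actions {N, W} — two choices.
Iris owns the node after Hi-e with actions {C, A} — two choices.
Iris owns the node after Hi-e-C-q with actions {T, H} — two choices.
A pure strategy fixes one action at each information set independently, so the count is the product 2 × 2 × 2 × 2 = 16.
(For reference, Juno has 8 pure strategies, giving a 16×8 normal-form matrix.)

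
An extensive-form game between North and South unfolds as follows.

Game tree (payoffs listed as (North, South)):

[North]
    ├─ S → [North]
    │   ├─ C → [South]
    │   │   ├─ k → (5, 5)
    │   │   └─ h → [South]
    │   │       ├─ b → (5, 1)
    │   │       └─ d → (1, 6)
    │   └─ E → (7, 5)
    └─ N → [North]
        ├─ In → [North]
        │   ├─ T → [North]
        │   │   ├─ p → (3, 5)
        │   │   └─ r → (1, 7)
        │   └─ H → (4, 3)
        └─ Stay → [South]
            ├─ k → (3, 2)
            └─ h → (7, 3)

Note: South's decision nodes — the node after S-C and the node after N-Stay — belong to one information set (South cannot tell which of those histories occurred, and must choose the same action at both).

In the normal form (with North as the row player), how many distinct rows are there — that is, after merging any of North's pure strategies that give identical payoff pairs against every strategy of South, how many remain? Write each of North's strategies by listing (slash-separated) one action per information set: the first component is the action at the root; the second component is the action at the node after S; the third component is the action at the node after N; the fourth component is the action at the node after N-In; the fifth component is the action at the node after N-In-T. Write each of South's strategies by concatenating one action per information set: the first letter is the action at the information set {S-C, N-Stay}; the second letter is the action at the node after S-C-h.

North has 32 pure strategies: S/C/In/T/p, S/C/In/T/r, S/C/In/H/p, S/C/In/H/r, S/C/Stay/T/p, S/C/Stay/T/r, S/C/Stay/H/p, S/C/Stay/H/r, S/E/In/T/p, S/E/In/T/r, S/E/In/H/p, S/E/In/H/r, S/E/Stay/T/p, S/E/Stay/T/r, S/E/Stay/H/p, S/E/Stay/H/r, N/C/In/T/p, N/C/In/T/r, N/C/In/H/p, N/C/In/H/r, N/C/Stay/T/p, N/C/Stay/T/r, N/C/Stay/H/p, N/C/Stay/H/r, N/E/In/T/p, N/E/In/T/r, N/E/In/H/p, N/E/In/H/r, N/E/Stay/T/p, N/E/Stay/T/r, N/E/Stay/H/p, N/E/Stay/H/r. Columns: kb, kd, hb, hd.
{S/C/In/T/p, S/C/In/T/r, S/C/In/H/p, S/C/In/H/r, S/C/Stay/T/p, S/C/Stay/T/r, S/C/Stay/H/p, S/C/Stay/H/r} → row (5,5) (5,5) (5,1) (1,6)
{S/E/In/T/p, S/E/In/T/r, S/E/In/H/p, S/E/In/H/r, S/E/Stay/T/p, S/E/Stay/T/r, S/E/Stay/H/p, S/E/Stay/H/r} → row (7,5) (7,5) (7,5) (7,5)
{N/C/In/T/p, N/E/In/T/p} → row (3,5) (3,5) (3,5) (3,5)
{N/C/In/T/r, N/E/In/T/r} → row (1,7) (1,7) (1,7) (1,7)
{N/C/In/H/p, N/C/In/H/r, N/E/In/H/p, N/E/In/H/r} → row (4,3) (4,3) (4,3) (4,3)
{N/C/Stay/T/p, N/C/Stay/T/r, N/C/Stay/H/p, N/C/Stay/H/r, N/E/Stay/T/p, N/E/Stay/T/r, N/E/Stay/H/p, N/E/Stay/H/r} → row (3,2) (3,2) (7,3) (7,3)
That's 6 distinct rows out of 32 strategies.

6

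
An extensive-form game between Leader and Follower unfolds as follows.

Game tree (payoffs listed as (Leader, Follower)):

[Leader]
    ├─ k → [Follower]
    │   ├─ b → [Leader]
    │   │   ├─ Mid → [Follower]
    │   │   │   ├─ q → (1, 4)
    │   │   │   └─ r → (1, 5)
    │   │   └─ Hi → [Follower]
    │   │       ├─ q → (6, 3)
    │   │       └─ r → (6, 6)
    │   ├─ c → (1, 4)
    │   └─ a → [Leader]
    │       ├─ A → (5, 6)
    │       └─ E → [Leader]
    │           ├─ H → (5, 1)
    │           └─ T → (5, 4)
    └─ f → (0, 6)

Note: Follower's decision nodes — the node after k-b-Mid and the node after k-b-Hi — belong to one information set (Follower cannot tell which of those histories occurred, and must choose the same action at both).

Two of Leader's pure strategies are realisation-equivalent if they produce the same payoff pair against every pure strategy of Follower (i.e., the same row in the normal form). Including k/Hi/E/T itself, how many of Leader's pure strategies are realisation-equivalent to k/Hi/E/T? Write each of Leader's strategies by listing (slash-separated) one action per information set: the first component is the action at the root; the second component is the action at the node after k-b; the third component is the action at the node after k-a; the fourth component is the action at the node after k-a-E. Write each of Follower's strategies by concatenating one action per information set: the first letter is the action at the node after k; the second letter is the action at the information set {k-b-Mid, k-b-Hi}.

Row for k/Hi/E/T (columns bq, br, cq, cr, aq, ar): (6,3) (6,6) (1,4) (1,4) (5,4) (5,4).
Every one of Leader's information sets is on the play path for some reply by Follower when Leader follows k/Hi/E/T.
Changing the action at any of them therefore changes at least one column, so only k/Hi/E/T itself gives this row.

1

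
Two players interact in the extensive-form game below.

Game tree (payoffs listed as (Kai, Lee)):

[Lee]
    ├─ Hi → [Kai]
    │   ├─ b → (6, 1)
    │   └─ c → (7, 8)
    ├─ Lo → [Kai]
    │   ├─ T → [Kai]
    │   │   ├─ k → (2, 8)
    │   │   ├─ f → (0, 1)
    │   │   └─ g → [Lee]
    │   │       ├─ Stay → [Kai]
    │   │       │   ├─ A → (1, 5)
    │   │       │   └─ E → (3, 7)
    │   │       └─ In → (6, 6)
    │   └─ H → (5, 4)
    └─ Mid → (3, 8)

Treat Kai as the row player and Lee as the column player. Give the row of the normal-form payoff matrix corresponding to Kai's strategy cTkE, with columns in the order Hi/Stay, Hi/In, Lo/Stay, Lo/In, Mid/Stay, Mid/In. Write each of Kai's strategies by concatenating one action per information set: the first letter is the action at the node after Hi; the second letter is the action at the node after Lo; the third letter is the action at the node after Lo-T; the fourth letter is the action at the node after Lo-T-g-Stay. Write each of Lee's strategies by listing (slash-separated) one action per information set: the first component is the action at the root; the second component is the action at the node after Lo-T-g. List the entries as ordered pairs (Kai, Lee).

vs Hi/Stay: Lee plays Hi → Kai plays c at [Hi] → (7, 8)
vs Hi/In: Lee plays Hi → Kai plays c at [Hi] → (7, 8)
vs Lo/Stay: Lee plays Lo → Kai plays T at [Lo] → Kai plays k at [Lo-T] → (2, 8)
vs Lo/In: Lee plays Lo → Kai plays T at [Lo] → Kai plays k at [Lo-T] → (2, 8)
vs Mid/Stay: Lee plays Mid → (3, 8)
vs Mid/In: Lee plays Mid → (3, 8)

(7,8) (7,8) (2,8) (2,8) (3,8) (3,8)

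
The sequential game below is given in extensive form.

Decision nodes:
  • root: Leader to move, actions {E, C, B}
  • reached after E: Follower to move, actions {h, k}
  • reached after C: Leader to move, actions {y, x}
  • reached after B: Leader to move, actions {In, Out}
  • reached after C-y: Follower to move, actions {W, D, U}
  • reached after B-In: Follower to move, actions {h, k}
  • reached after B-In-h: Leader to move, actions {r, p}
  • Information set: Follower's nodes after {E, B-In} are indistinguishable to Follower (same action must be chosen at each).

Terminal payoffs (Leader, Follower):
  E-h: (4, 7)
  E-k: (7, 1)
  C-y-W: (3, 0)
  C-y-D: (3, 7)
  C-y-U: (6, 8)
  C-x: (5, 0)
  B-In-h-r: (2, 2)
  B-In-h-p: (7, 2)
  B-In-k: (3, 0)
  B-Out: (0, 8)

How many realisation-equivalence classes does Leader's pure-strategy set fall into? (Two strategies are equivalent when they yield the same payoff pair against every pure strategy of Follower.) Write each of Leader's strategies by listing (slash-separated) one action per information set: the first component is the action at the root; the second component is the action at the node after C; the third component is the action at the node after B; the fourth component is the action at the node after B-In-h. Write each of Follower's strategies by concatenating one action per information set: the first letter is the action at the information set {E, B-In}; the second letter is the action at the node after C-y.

6

Leader has 24 pure strategies: E/y/In/r, E/y/In/p, E/y/Out/r, E/y/Out/p, E/x/In/r, E/x/In/p, E/x/Out/r, E/x/Out/p, C/y/In/r, C/y/In/p, C/y/Out/r, C/y/Out/p, C/x/In/r, C/x/In/p, C/x/Out/r, C/x/Out/p, B/y/In/r, B/y/In/p, B/y/Out/r, B/y/Out/p, B/x/In/r, B/x/In/p, B/x/Out/r, B/x/Out/p. Columns: hW, hD, hU, kW, kD, kU.
{E/y/In/r, E/y/In/p, E/y/Out/r, E/y/Out/p, E/x/In/r, E/x/In/p, E/x/Out/r, E/x/Out/p} → row (4,7) (4,7) (4,7) (7,1) (7,1) (7,1)
{C/y/In/r, C/y/In/p, C/y/Out/r, C/y/Out/p} → row (3,0) (3,7) (6,8) (3,0) (3,7) (6,8)
{C/x/In/r, C/x/In/p, C/x/Out/r, C/x/Out/p} → row (5,0) (5,0) (5,0) (5,0) (5,0) (5,0)
{B/y/In/r, B/x/In/r} → row (2,2) (2,2) (2,2) (3,0) (3,0) (3,0)
{B/y/In/p, B/x/In/p} → row (7,2) (7,2) (7,2) (3,0) (3,0) (3,0)
{B/y/Out/r, B/y/Out/p, B/x/Out/r, B/x/Out/p} → row (0,8) (0,8) (0,8) (0,8) (0,8) (0,8)
That's 6 distinct rows out of 24 strategies.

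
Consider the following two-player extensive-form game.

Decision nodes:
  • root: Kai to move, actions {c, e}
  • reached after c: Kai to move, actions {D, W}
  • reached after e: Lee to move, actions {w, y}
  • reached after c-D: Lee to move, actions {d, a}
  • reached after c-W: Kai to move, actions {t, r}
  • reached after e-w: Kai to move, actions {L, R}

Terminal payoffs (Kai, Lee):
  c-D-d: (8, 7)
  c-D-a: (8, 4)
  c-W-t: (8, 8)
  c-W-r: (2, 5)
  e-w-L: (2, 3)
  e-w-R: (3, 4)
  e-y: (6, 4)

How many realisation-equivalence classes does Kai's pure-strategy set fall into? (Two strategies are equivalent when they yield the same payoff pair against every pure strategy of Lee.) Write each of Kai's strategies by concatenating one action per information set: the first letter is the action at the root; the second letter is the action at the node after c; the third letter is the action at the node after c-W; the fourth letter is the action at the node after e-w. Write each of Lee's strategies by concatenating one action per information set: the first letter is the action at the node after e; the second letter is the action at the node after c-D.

5

Kai has 16 pure strategies: cDtL, cDtR, cDrL, cDrR, cWtL, cWtR, cWrL, cWrR, eDtL, eDtR, eDrL, eDrR, eWtL, eWtR, eWrL, eWrR. Columns: wd, wa, yd, ya.
{cDtL, cDtR, cDrL, cDrR} → row (8,7) (8,4) (8,7) (8,4)
{cWtL, cWtR} → row (8,8) (8,8) (8,8) (8,8)
{cWrL, cWrR} → row (2,5) (2,5) (2,5) (2,5)
{eDtL, eDrL, eWtL, eWrL} → row (2,3) (2,3) (6,4) (6,4)
{eDtR, eDrR, eWtR, eWrR} → row (3,4) (3,4) (6,4) (6,4)
That's 5 distinct rows out of 16 strategies.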